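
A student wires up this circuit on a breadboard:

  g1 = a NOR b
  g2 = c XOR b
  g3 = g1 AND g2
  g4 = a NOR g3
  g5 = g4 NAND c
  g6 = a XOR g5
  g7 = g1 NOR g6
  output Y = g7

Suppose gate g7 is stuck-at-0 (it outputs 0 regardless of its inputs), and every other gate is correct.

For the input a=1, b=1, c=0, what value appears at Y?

Propagate with g7 forced: g1=0, g2=1, g3=0, g4=0, g5=1, g6=0, g7=0 [stuck-at-0].
So Y = 0. (Without the fault it would be 1.)

0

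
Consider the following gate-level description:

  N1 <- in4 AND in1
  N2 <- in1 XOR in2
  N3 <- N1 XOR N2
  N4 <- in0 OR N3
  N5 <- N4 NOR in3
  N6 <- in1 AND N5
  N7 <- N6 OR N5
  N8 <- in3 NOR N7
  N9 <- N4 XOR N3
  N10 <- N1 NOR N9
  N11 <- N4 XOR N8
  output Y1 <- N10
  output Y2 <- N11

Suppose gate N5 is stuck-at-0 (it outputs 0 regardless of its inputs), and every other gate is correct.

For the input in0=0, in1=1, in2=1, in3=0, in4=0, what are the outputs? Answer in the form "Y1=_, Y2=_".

Propagate with N5 forced: N1=0, N2=0, N3=0, N4=0, N5=0 [stuck-at-0], N6=0, N7=0, N8=1, N9=0, N10=1, N11=1.
So the outputs are Y1=1, Y2=1. (Without the fault they would be Y1=1, Y2=0.)

Y1=1, Y2=1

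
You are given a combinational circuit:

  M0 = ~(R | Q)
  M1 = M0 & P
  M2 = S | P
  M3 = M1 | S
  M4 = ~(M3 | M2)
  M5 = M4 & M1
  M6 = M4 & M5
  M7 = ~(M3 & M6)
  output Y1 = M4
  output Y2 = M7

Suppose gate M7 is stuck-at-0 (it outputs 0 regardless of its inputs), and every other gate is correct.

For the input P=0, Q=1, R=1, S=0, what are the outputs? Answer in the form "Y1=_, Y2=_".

Y1=1, Y2=0

Propagate with M7 forced: M0=0, M1=0, M2=0, M3=0, M4=1, M5=0, M6=0, M7=0 [stuck-at-0].
So the outputs are Y1=1, Y2=0. (Without the fault they would be Y1=1, Y2=1.)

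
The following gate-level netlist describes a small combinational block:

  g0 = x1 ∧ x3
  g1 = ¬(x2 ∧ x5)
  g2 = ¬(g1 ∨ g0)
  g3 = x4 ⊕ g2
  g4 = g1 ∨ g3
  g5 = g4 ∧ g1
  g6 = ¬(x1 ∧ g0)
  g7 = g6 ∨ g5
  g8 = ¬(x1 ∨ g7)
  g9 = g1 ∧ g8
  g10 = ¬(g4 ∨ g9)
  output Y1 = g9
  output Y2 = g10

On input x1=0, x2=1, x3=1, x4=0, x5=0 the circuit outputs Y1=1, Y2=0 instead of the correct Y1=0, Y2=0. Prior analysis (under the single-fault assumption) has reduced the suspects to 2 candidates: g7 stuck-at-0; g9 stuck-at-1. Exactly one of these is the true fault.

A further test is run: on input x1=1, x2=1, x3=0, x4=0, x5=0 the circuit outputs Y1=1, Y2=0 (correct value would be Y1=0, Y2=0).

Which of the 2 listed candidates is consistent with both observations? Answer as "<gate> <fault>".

g9 stuck-at-1

Evaluate each candidate on input x1=1, x2=1, x3=0, x4=0, x5=0:
  g7 stuck-at-0: g0=0, g1=1, g2=0, g3=0, g4=1, g5=1, g6=1, g7=0 [stuck-at-0], g8=0, g9=0, g10=0 → Y1=0, Y2=0 — eliminated
  g9 stuck-at-1: g0=0, g1=1, g2=0, g3=0, g4=1, g5=1, g6=1, g7=1, g8=0, g9=1 [stuck-at-1], g10=0 → Y1=1, Y2=0 — matches
Only g9 stuck-at-1 reproduces the observed Y1=1, Y2=0.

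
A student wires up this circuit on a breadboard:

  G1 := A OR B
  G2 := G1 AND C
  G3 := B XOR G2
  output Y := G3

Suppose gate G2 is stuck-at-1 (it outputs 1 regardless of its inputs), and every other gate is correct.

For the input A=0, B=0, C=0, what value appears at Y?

Propagate with G2 forced: G1=0, G2=1 [stuck-at-1], G3=1.
So Y = 1. (Without the fault it would be 0.)

1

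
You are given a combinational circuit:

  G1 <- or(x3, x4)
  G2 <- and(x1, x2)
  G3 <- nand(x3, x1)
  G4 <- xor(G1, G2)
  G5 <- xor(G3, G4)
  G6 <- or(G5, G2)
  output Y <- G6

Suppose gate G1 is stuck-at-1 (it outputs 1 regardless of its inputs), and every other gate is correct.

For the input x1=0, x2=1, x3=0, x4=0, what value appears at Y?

Propagate with G1 forced: G1=1 [stuck-at-1], G2=0, G3=1, G4=1, G5=0, G6=0.
So Y = 0. (Without the fault it would be 1.)

0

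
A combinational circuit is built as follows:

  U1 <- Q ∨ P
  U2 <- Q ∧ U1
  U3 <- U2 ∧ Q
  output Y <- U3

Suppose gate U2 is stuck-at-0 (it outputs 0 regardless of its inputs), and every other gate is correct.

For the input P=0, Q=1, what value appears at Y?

Propagate with U2 forced: U1=1, U2=0 [stuck-at-0], U3=0.
So Y = 0. (Without the fault it would be 1.)

0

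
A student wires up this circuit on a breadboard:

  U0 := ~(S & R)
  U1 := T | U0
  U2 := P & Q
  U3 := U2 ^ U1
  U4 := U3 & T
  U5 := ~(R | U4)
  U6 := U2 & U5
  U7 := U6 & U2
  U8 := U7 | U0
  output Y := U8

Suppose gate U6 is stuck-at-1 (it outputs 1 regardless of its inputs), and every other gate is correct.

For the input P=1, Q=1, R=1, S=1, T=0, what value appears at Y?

1

Propagate with U6 forced: U0=0, U1=0, U2=1, U3=1, U4=0, U5=0, U6=1 [stuck-at-1], U7=1, U8=1.
So Y = 1. (Without the fault it would be 0.)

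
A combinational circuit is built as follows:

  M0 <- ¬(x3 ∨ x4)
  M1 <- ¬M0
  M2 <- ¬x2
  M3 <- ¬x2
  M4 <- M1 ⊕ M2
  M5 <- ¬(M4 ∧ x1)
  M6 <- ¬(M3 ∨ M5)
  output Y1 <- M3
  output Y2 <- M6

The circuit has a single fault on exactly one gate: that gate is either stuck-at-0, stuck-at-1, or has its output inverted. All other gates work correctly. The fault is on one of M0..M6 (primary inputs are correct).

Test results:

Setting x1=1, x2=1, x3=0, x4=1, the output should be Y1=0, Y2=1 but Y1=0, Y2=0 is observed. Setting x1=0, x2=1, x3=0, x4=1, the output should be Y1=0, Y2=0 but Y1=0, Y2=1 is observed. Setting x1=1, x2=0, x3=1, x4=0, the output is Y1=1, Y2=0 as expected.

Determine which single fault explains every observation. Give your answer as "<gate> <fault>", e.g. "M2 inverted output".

M5 inverted output

Fault-free values for test 1 (x1=1, x2=1, x3=0, x4=1): M0=0, M1=1, M2=0, M3=0, M4=1, M5=0, M6=1, giving Y1=0, Y2=1. Observed Y1=0, Y2=0.
Test 1: faults giving observed Y1=0, Y2=0 are {M0 stuck-at-1, M0 inverted output, M1 stuck-at-0, M1 inverted output, M2 stuck-at-1, M2 inverted output, M4 stuck-at-0, M4 inverted output, M5 stuck-at-1, M5 inverted output, M6 stuck-at-0, M6 inverted output}.
Test 2 (x1=0, x2=1, x3=0, x4=1): fault-free M0=0, M1=1, M2=0, M3=0, M4=1, M5=1, M6=0 → Y1=0, Y2=0; observed Y1=0, Y2=1. Eliminates M0 stuck-at-1, M0 inverted output, M1 stuck-at-0, M1 inverted output, M2 stuck-at-1, M2 inverted output, M4 stuck-at-0, M4 inverted output, M5 stuck-at-1, M6 stuck-at-0.
Test 3 (x1=1, x2=0, x3=1, x4=0): fault-free M0=0, M1=1, M2=1, M3=1, M4=0, M5=1, M6=0 → Y1=1, Y2=0; observed Y1=1, Y2=0. Eliminates M6 inverted output.
Only M5 inverted output is consistent with every test.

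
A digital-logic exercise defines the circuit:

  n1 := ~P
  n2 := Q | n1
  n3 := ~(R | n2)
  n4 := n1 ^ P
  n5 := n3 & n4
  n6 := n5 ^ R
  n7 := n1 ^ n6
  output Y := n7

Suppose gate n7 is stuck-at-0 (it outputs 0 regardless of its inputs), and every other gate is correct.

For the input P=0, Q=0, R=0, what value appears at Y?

Propagate with n7 forced: n1=1, n2=1, n3=0, n4=1, n5=0, n6=0, n7=0 [stuck-at-0].
So Y = 0. (Without the fault it would be 1.)

0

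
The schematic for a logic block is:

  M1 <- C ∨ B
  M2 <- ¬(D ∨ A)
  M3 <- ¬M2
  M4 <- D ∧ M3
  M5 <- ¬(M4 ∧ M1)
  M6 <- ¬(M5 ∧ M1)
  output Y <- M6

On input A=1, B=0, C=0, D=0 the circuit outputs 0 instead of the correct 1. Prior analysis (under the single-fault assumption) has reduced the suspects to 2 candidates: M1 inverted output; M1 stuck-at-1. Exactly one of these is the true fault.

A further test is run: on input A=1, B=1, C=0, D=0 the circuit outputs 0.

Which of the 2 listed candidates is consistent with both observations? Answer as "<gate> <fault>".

Evaluate each candidate on input A=1, B=1, C=0, D=0:
  M1 inverted output: M1=0 [inverted output], M2=0, M3=1, M4=0, M5=1, M6=1 → 1 — eliminated
  M1 stuck-at-1: M1=1 [stuck-at-1], M2=0, M3=1, M4=0, M5=1, M6=0 → 0 — matches
Only M1 stuck-at-1 reproduces the observed 0.

M1 stuck-at-1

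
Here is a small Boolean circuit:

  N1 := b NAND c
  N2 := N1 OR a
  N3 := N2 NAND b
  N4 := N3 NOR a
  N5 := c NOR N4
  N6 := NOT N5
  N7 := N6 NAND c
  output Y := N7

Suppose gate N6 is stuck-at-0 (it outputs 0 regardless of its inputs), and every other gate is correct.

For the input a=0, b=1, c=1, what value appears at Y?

Propagate with N6 forced: N1=0, N2=0, N3=1, N4=0, N5=0, N6=0 [stuck-at-0], N7=1.
So Y = 1. (Without the fault it would be 0.)

1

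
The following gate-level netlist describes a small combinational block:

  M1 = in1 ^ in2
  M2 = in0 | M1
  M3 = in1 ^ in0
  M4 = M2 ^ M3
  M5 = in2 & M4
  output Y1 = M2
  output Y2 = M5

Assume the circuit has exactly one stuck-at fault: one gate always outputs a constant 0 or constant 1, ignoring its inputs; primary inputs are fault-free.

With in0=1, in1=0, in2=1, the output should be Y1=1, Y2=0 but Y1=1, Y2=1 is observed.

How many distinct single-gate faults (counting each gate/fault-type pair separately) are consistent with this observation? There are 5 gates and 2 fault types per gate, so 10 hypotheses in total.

Fault-free: M1=1, M2=1, M3=1, M4=0, M5=0 → Y1=1, Y2=0. Observed Y1=1, Y2=1.
  M1 stuck-at-0: output Y1=1, Y2=0 ✗
  M1 stuck-at-1: output Y1=1, Y2=0 ✗
  M2 stuck-at-0: output Y1=0, Y2=1 ✗
  M2 stuck-at-1: output Y1=1, Y2=0 ✗
  M3 stuck-at-0: output Y1=1, Y2=1 ✓
  M3 stuck-at-1: output Y1=1, Y2=0 ✗
  M4 stuck-at-0: output Y1=1, Y2=0 ✗
  M4 stuck-at-1: output Y1=1, Y2=1 ✓
  M5 stuck-at-0: output Y1=1, Y2=0 ✗
  M5 stuck-at-1: output Y1=1, Y2=1 ✓
Consistent faults: {M3 stuck-at-0, M4 stuck-at-1, M5 stuck-at-1} — 3 in all.

3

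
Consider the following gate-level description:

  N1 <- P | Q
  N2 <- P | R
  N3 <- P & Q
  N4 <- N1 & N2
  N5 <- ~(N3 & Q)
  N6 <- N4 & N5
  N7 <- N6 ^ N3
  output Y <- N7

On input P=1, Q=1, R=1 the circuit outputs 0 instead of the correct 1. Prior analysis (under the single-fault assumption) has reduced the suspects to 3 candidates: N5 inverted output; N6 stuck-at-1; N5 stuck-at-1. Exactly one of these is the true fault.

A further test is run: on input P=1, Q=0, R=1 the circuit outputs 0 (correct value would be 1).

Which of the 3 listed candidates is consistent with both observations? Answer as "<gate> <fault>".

N5 inverted output

Evaluate each candidate on input P=1, Q=0, R=1:
  N5 inverted output: N1=1, N2=1, N3=0, N4=1, N5=0 [inverted output], N6=0, N7=0 → 0 — matches
  N6 stuck-at-1: N1=1, N2=1, N3=0, N4=1, N5=1, N6=1 [stuck-at-1], N7=1 → 1 — eliminated
  N5 stuck-at-1: N1=1, N2=1, N3=0, N4=1, N5=1 [stuck-at-1], N6=1, N7=1 → 1 — eliminated
Only N5 inverted output reproduces the observed 0.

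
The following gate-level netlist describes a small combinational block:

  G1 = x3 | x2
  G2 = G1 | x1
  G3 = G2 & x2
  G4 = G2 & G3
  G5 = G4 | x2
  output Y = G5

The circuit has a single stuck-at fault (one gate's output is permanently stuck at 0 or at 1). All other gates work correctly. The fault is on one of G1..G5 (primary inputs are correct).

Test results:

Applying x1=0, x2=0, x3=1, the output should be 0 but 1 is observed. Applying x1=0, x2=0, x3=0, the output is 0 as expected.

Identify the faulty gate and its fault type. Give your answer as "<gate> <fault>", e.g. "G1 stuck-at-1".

Fault-free values for test 1 (x1=0, x2=0, x3=1): G1=1, G2=1, G3=0, G4=0, G5=0, giving Y=0. Observed 1.
Test 1: faults giving observed 1 are {G3 stuck-at-1, G4 stuck-at-1, G5 stuck-at-1}.
Test 2 (x1=0, x2=0, x3=0): fault-free G1=0, G2=0, G3=0, G4=0, G5=0 → 0; observed 0. Eliminates G4 stuck-at-1, G5 stuck-at-1.
Only G3 stuck-at-1 is consistent with every test.

G3 stuck-at-1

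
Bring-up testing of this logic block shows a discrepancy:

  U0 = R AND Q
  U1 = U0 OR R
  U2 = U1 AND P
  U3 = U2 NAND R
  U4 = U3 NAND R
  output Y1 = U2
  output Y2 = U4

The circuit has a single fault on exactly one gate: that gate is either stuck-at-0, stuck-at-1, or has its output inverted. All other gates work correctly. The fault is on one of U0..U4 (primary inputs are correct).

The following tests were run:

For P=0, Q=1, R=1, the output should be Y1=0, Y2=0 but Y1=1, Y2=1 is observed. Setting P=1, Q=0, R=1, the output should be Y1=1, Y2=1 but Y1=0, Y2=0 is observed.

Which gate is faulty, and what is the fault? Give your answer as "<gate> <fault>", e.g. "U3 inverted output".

Fault-free values for test 1 (P=0, Q=1, R=1): U0=1, U1=1, U2=0, U3=1, U4=0, giving Y1=0, Y2=0. Observed Y1=1, Y2=1.
Test 1: faults giving observed Y1=1, Y2=1 are {U2 stuck-at-1, U2 inverted output}.
Test 2 (P=1, Q=0, R=1): fault-free U0=0, U1=1, U2=1, U3=0, U4=1 → Y1=1, Y2=1; observed Y1=0, Y2=0. Eliminates U2 stuck-at-1.
Only U2 inverted output is consistent with every test.

U2 inverted output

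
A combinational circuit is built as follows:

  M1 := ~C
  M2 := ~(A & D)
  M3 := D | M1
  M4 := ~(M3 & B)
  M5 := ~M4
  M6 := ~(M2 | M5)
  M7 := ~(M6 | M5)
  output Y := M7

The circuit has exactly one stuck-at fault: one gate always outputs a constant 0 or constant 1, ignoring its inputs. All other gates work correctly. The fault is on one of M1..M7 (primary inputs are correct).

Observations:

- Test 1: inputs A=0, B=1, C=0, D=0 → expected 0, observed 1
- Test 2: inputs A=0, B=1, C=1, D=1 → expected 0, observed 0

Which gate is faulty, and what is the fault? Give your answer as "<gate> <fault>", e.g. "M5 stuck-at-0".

M1 stuck-at-0

Fault-free values for test 1 (A=0, B=1, C=0, D=0): M1=1, M2=1, M3=1, M4=0, M5=1, M6=0, M7=0, giving Y=0. Observed 1.
Test 1: faults giving observed 1 are {M1 stuck-at-0, M3 stuck-at-0, M4 stuck-at-1, M5 stuck-at-0, M7 stuck-at-1}.
Test 2 (A=0, B=1, C=1, D=1): fault-free M1=0, M2=1, M3=1, M4=0, M5=1, M6=0, M7=0 → 0; observed 0. Eliminates M3 stuck-at-0, M4 stuck-at-1, M5 stuck-at-0, M7 stuck-at-1.
Only M1 stuck-at-0 is consistent with every test.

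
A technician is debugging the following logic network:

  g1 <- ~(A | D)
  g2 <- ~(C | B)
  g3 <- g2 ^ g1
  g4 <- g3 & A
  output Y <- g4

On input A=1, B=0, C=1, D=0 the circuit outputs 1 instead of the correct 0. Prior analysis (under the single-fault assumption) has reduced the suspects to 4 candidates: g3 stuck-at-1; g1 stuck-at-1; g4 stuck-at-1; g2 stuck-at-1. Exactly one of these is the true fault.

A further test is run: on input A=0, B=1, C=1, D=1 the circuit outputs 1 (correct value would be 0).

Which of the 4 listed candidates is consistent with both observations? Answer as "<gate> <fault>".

g4 stuck-at-1

Evaluate each candidate on input A=0, B=1, C=1, D=1:
  g3 stuck-at-1: g1=0, g2=0, g3=1 [stuck-at-1], g4=0 → 0 — eliminated
  g1 stuck-at-1: g1=1 [stuck-at-1], g2=0, g3=1, g4=0 → 0 — eliminated
  g4 stuck-at-1: g1=0, g2=0, g3=0, g4=1 [stuck-at-1] → 1 — matches
  g2 stuck-at-1: g1=0, g2=1 [stuck-at-1], g3=1, g4=0 → 0 — eliminated
Only g4 stuck-at-1 reproduces the observed 1.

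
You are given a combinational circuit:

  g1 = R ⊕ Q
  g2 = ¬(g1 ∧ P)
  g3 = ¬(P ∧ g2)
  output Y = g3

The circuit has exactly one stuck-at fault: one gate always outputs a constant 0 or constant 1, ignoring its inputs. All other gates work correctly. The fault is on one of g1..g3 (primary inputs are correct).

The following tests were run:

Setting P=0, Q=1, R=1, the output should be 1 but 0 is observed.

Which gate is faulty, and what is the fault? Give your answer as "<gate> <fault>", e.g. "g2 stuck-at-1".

g3 stuck-at-0

Fault-free values for test 1 (P=0, Q=1, R=1): g1=0, g2=1, g3=1, giving Y=1. Observed 0.
Test 1: faults giving observed 0 are {g3 stuck-at-0}.
Only g3 stuck-at-0 is consistent with every test.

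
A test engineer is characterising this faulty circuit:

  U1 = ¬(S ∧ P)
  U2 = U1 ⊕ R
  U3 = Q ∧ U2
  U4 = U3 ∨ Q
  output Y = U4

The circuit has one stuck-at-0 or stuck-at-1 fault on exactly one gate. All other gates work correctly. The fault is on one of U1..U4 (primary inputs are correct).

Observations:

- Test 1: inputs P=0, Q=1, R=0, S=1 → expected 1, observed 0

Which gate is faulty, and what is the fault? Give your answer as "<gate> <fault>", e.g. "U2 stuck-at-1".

U4 stuck-at-0

Fault-free values for test 1 (P=0, Q=1, R=0, S=1): U1=1, U2=1, U3=1, U4=1, giving Y=1. Observed 0.
Test 1: faults giving observed 0 are {U4 stuck-at-0}.
Only U4 stuck-at-0 is consistent with every test.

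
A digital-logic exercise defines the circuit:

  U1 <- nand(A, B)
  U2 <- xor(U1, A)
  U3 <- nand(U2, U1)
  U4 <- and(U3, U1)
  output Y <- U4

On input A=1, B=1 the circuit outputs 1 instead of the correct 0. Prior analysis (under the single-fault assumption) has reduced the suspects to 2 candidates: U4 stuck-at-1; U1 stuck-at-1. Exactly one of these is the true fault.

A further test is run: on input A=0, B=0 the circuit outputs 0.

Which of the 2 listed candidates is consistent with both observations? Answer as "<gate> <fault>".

Evaluate each candidate on input A=0, B=0:
  U4 stuck-at-1: U1=1, U2=1, U3=0, U4=1 [stuck-at-1] → 1 — eliminated
  U1 stuck-at-1: U1=1 [stuck-at-1], U2=1, U3=0, U4=0 → 0 — matches
Only U1 stuck-at-1 reproduces the observed 0.

U1 stuck-at-1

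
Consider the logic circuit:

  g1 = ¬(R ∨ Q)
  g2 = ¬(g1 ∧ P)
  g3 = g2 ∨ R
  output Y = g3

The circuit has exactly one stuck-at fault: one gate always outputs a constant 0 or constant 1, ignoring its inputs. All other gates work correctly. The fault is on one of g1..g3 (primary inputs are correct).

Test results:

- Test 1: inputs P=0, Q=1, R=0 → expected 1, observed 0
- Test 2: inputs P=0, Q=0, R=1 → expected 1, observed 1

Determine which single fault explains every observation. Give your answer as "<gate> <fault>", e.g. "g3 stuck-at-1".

Fault-free values for test 1 (P=0, Q=1, R=0): g1=0, g2=1, g3=1, giving Y=1. Observed 0.
Test 1: faults giving observed 0 are {g2 stuck-at-0, g3 stuck-at-0}.
Test 2 (P=0, Q=0, R=1): fault-free g1=0, g2=1, g3=1 → 1; observed 1. Eliminates g3 stuck-at-0.
Only g2 stuck-at-0 is consistent with every test.

g2 stuck-at-0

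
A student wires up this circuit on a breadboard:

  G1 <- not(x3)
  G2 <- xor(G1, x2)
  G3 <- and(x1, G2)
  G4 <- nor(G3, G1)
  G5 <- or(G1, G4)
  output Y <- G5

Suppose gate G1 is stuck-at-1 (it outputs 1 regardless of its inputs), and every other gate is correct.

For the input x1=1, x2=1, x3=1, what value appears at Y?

Propagate with G1 forced: G1=1 [stuck-at-1], G2=0, G3=0, G4=0, G5=1.
So Y = 1. (Without the fault it would be 0.)

1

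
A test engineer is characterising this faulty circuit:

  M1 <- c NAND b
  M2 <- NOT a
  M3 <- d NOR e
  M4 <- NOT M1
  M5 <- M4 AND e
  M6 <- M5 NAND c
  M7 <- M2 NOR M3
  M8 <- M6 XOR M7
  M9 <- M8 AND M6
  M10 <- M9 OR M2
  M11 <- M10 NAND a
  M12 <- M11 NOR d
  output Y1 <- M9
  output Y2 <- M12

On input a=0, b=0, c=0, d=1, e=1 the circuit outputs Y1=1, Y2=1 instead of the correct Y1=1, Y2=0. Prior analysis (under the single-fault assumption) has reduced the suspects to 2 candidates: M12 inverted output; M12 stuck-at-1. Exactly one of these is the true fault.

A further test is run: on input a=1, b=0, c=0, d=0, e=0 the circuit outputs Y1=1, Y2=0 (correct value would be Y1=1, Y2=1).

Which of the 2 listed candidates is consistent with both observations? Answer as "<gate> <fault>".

Evaluate each candidate on input a=1, b=0, c=0, d=0, e=0:
  M12 inverted output: M1=1, M2=0, M3=1, M4=0, M5=0, M6=1, M7=0, M8=1, M9=1, M10=1, M11=0, M12=0 [inverted output] → Y1=1, Y2=0 — matches
  M12 stuck-at-1: M1=1, M2=0, M3=1, M4=0, M5=0, M6=1, M7=0, M8=1, M9=1, M10=1, M11=0, M12=1 [stuck-at-1] → Y1=1, Y2=1 — eliminated
Only M12 inverted output reproduces the observed Y1=1, Y2=0.

M12 inverted output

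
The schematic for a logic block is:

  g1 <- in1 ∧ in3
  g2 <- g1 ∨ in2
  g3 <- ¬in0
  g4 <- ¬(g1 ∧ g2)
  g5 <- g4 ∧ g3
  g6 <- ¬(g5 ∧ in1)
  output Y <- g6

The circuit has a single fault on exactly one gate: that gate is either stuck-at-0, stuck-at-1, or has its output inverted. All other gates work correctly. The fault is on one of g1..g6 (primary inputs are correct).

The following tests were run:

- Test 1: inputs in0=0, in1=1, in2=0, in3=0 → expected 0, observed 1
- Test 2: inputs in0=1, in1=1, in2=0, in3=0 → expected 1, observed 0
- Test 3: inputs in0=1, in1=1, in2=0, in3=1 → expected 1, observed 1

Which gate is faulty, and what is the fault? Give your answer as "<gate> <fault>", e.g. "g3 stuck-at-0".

g3 inverted output

Fault-free values for test 1 (in0=0, in1=1, in2=0, in3=0): g1=0, g2=0, g3=1, g4=1, g5=1, g6=0, giving Y=0. Observed 1.
Test 1: faults giving observed 1 are {g1 stuck-at-1, g1 inverted output, g3 stuck-at-0, g3 inverted output, g4 stuck-at-0, g4 inverted output, g5 stuck-at-0, g5 inverted output, g6 stuck-at-1, g6 inverted output}.
Test 2 (in0=1, in1=1, in2=0, in3=0): fault-free g1=0, g2=0, g3=0, g4=1, g5=0, g6=1 → 1; observed 0. Eliminates g1 stuck-at-1, g1 inverted output, g3 stuck-at-0, g4 stuck-at-0, g4 inverted output, g5 stuck-at-0, g6 stuck-at-1.
Test 3 (in0=1, in1=1, in2=0, in3=1): fault-free g1=1, g2=1, g3=0, g4=0, g5=0, g6=1 → 1; observed 1. Eliminates g5 inverted output, g6 inverted output.
Only g3 inverted output is consistent with every test.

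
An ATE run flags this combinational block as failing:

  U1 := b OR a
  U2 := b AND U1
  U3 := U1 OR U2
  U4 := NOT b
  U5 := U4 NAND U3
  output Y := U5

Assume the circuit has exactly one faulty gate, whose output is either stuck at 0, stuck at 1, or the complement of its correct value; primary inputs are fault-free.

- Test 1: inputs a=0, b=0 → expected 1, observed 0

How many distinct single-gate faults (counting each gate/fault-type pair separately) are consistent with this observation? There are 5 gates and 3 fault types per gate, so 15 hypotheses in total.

Fault-free: U1=0, U2=0, U3=0, U4=1, U5=1 → 1. Observed 0.
  U1: stuck-at-1, inverted output ✓; others ✗
  U2: stuck-at-1, inverted output ✓; others ✗
  U3: stuck-at-1, inverted output ✓; others ✗
  U4: none of the 3 fault types match ✗
  U5: stuck-at-0, inverted output ✓; others ✗
Consistent faults: {U1 stuck-at-1, U1 inverted output, U2 stuck-at-1, U2 inverted output, U3 stuck-at-1, U3 inverted output, U5 stuck-at-0, U5 inverted output} — 8 in all.

8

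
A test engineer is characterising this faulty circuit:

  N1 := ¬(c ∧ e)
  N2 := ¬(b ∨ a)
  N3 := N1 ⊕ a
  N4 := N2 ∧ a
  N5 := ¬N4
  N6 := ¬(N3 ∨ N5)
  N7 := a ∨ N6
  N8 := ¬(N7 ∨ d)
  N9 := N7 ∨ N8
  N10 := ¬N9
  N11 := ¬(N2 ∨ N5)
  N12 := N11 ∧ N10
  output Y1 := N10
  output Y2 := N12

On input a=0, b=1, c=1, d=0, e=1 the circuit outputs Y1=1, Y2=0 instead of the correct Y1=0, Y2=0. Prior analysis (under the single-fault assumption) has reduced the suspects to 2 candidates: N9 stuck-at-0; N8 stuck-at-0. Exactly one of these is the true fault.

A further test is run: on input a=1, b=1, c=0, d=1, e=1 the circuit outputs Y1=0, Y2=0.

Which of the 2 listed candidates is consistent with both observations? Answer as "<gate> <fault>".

N8 stuck-at-0

Evaluate each candidate on input a=1, b=1, c=0, d=1, e=1:
  N9 stuck-at-0: N1=1, N2=0, N3=0, N4=0, N5=1, N6=0, N7=1, N8=0, N9=0 [stuck-at-0], N10=1, N11=0, N12=0 → Y1=1, Y2=0 — eliminated
  N8 stuck-at-0: N1=1, N2=0, N3=0, N4=0, N5=1, N6=0, N7=1, N8=0 [stuck-at-0], N9=1, N10=0, N11=0, N12=0 → Y1=0, Y2=0 — matches
Only N8 stuck-at-0 reproduces the observed Y1=0, Y2=0.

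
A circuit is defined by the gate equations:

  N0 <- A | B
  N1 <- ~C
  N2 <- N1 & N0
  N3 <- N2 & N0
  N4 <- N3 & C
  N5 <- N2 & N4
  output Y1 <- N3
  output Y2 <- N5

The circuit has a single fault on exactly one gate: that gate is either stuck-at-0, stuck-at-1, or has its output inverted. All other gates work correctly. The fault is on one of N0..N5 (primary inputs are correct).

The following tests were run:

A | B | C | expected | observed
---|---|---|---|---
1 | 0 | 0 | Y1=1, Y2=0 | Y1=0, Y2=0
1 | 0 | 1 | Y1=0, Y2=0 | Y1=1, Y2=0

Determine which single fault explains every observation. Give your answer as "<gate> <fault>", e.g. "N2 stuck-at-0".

Fault-free values for test 1 (A=1, B=0, C=0): N0=1, N1=1, N2=1, N3=1, N4=0, N5=0, giving Y1=1, Y2=0. Observed Y1=0, Y2=0.
Test 1: faults giving observed Y1=0, Y2=0 are {N0 stuck-at-0, N0 inverted output, N1 stuck-at-0, N1 inverted output, N2 stuck-at-0, N2 inverted output, N3 stuck-at-0, N3 inverted output}.
Test 2 (A=1, B=0, C=1): fault-free N0=1, N1=0, N2=0, N3=0, N4=0, N5=0 → Y1=0, Y2=0; observed Y1=1, Y2=0. Eliminates N0 stuck-at-0, N0 inverted output, N1 stuck-at-0, N1 inverted output, N2 stuck-at-0, N2 inverted output, N3 stuck-at-0.
Only N3 inverted output is consistent with every test.

N3 inverted output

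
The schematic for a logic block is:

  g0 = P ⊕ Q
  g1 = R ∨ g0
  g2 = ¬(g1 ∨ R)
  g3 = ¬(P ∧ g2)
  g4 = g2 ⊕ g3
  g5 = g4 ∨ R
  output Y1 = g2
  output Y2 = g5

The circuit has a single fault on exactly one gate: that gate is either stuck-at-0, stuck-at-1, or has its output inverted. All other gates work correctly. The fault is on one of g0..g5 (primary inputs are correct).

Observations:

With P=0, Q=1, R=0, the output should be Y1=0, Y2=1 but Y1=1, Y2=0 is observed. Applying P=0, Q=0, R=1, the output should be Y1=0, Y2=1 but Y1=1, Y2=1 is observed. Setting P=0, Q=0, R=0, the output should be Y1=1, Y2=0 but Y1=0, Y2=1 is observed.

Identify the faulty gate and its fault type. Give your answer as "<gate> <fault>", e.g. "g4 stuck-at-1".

g2 inverted output

Fault-free values for test 1 (P=0, Q=1, R=0): g0=1, g1=1, g2=0, g3=1, g4=1, g5=1, giving Y1=0, Y2=1. Observed Y1=1, Y2=0.
Test 1: faults giving observed Y1=1, Y2=0 are {g0 stuck-at-0, g0 inverted output, g1 stuck-at-0, g1 inverted output, g2 stuck-at-1, g2 inverted output}.
Test 2 (P=0, Q=0, R=1): fault-free g0=0, g1=1, g2=0, g3=1, g4=1, g5=1 → Y1=0, Y2=1; observed Y1=1, Y2=1. Eliminates g0 stuck-at-0, g0 inverted output, g1 stuck-at-0, g1 inverted output.
Test 3 (P=0, Q=0, R=0): fault-free g0=0, g1=0, g2=1, g3=1, g4=0, g5=0 → Y1=1, Y2=0; observed Y1=0, Y2=1. Eliminates g2 stuck-at-1.
Only g2 inverted output is consistent with every test.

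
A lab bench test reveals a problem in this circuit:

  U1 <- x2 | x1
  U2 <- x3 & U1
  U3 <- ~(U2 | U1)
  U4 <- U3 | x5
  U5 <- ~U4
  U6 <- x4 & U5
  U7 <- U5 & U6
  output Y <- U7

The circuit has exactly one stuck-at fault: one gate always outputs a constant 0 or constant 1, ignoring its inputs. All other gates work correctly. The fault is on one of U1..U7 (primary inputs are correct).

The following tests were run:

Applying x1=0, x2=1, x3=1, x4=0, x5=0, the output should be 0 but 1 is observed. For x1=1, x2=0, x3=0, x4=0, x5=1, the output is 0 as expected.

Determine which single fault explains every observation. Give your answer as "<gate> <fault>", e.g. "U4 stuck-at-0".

U6 stuck-at-1

Fault-free values for test 1 (x1=0, x2=1, x3=1, x4=0, x5=0): U1=1, U2=1, U3=0, U4=0, U5=1, U6=0, U7=0, giving Y=0. Observed 1.
Test 1: faults giving observed 1 are {U6 stuck-at-1, U7 stuck-at-1}.
Test 2 (x1=1, x2=0, x3=0, x4=0, x5=1): fault-free U1=1, U2=0, U3=0, U4=1, U5=0, U6=0, U7=0 → 0; observed 0. Eliminates U7 stuck-at-1.
Only U6 stuck-at-1 is consistent with every test.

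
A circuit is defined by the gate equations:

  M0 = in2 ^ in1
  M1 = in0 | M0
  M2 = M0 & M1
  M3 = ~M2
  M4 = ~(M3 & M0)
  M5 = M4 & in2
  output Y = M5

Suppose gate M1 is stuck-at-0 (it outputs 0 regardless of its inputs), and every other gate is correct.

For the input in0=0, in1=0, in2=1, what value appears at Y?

0

Propagate with M1 forced: M0=1, M1=0 [stuck-at-0], M2=0, M3=1, M4=0, M5=0.
So Y = 0. (Without the fault it would be 1.)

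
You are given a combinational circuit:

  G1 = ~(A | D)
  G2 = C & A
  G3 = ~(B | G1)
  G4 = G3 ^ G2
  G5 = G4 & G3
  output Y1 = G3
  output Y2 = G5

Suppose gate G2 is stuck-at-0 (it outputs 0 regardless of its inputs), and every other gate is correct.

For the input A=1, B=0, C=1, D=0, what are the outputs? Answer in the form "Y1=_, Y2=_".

Y1=1, Y2=1

Propagate with G2 forced: G1=0, G2=0 [stuck-at-0], G3=1, G4=1, G5=1.
So the outputs are Y1=1, Y2=1. (Without the fault they would be Y1=1, Y2=0.)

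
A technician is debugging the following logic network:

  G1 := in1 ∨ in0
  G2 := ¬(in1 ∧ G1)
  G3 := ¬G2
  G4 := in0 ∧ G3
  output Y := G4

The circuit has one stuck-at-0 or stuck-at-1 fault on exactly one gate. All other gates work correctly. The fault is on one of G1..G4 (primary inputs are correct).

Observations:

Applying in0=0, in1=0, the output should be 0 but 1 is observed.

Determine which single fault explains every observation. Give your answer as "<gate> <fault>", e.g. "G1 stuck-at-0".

G4 stuck-at-1

Fault-free values for test 1 (in0=0, in1=0): G1=0, G2=1, G3=0, G4=0, giving Y=0. Observed 1.
Test 1: faults giving observed 1 are {G4 stuck-at-1}.
Only G4 stuck-at-1 is consistent with every test.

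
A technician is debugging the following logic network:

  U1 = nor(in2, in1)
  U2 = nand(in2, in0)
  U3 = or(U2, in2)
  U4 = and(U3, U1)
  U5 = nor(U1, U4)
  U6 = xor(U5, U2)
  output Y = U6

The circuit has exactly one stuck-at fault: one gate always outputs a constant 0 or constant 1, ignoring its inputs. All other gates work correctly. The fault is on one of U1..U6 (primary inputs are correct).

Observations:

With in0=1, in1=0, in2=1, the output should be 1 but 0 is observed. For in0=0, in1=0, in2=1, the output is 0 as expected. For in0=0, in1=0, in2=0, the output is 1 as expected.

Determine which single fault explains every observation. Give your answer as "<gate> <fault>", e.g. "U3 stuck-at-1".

Fault-free values for test 1 (in0=1, in1=0, in2=1): U1=0, U2=0, U3=1, U4=0, U5=1, U6=1, giving Y=1. Observed 0.
Test 1: faults giving observed 0 are {U1 stuck-at-1, U2 stuck-at-1, U4 stuck-at-1, U5 stuck-at-0, U6 stuck-at-0}.
Test 2 (in0=0, in1=0, in2=1): fault-free U1=0, U2=1, U3=1, U4=0, U5=1, U6=0 → 0; observed 0. Eliminates U1 stuck-at-1, U4 stuck-at-1, U5 stuck-at-0.
Test 3 (in0=0, in1=0, in2=0): fault-free U1=1, U2=1, U3=1, U4=1, U5=0, U6=1 → 1; observed 1. Eliminates U6 stuck-at-0.
Only U2 stuck-at-1 is consistent with every test.

U2 stuck-at-1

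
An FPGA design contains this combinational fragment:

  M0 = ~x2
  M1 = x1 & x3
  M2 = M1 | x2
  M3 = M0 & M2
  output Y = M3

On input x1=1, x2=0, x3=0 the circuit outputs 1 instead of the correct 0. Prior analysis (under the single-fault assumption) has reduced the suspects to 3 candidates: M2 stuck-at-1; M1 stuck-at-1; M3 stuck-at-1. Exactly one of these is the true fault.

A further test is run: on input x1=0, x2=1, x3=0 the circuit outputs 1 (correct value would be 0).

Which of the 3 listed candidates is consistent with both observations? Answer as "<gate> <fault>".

M3 stuck-at-1

Evaluate each candidate on input x1=0, x2=1, x3=0:
  M2 stuck-at-1: M0=0, M1=0, M2=1 [stuck-at-1], M3=0 → 0 — eliminated
  M1 stuck-at-1: M0=0, M1=1 [stuck-at-1], M2=1, M3=0 → 0 — eliminated
  M3 stuck-at-1: M0=0, M1=0, M2=1, M3=1 [stuck-at-1] → 1 — matches
Only M3 stuck-at-1 reproduces the observed 1.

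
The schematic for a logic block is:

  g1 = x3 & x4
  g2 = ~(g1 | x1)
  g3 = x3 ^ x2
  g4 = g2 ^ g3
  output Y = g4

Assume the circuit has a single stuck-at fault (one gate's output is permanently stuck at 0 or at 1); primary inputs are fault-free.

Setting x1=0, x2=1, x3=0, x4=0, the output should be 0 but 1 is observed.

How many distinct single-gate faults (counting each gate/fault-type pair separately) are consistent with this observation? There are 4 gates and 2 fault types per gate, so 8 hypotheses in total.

4

Fault-free: g1=0, g2=1, g3=1, g4=0 → 0. Observed 1.
  g1 stuck-at-0: output 0 ✗
  g1 stuck-at-1: output 1 ✓
  g2 stuck-at-0: output 1 ✓
  g2 stuck-at-1: output 0 ✗
  g3 stuck-at-0: output 1 ✓
  g3 stuck-at-1: output 0 ✗
  g4 stuck-at-0: output 0 ✗
  g4 stuck-at-1: output 1 ✓
Consistent faults: {g1 stuck-at-1, g2 stuck-at-0, g3 stuck-at-0, g4 stuck-at-1} — 4 in all.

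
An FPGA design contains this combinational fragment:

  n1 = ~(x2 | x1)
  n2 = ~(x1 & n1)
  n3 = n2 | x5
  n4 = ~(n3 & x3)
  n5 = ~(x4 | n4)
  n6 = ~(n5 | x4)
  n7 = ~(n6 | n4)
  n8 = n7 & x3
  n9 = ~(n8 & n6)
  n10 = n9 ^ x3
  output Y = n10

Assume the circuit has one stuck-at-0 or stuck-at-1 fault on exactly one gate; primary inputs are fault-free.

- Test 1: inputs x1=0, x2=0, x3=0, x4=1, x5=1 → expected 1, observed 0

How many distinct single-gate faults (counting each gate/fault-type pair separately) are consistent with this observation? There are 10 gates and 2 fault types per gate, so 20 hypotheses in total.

2

Fault-free: n1=1, n2=1, n3=1, n4=1, n5=0, n6=0, n7=0, n8=0, n9=1, n10=1 → 1. Observed 0.
  n1: none of the 2 fault types match ✗
  n2: none of the 2 fault types match ✗
  n3: none of the 2 fault types match ✗
  n4: none of the 2 fault types match ✗
  n5: none of the 2 fault types match ✗
  n6: none of the 2 fault types match ✗
  n7: none of the 2 fault types match ✗
  n8: none of the 2 fault types match ✗
  n9: stuck-at-0 ✓; others ✗
  n10: stuck-at-0 ✓; others ✗
Consistent faults: {n9 stuck-at-0, n10 stuck-at-0} — 2 in all.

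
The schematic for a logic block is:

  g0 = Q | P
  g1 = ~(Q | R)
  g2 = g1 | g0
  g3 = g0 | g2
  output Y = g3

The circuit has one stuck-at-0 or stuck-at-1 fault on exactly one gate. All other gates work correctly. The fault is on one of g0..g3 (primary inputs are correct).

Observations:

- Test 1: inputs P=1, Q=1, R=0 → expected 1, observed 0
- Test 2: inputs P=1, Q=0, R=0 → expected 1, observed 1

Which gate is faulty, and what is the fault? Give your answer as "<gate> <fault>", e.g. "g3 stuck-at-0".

g0 stuck-at-0

Fault-free values for test 1 (P=1, Q=1, R=0): g0=1, g1=0, g2=1, g3=1, giving Y=1. Observed 0.
Test 1: faults giving observed 0 are {g0 stuck-at-0, g3 stuck-at-0}.
Test 2 (P=1, Q=0, R=0): fault-free g0=1, g1=1, g2=1, g3=1 → 1; observed 1. Eliminates g3 stuck-at-0.
Only g0 stuck-at-0 is consistent with every test.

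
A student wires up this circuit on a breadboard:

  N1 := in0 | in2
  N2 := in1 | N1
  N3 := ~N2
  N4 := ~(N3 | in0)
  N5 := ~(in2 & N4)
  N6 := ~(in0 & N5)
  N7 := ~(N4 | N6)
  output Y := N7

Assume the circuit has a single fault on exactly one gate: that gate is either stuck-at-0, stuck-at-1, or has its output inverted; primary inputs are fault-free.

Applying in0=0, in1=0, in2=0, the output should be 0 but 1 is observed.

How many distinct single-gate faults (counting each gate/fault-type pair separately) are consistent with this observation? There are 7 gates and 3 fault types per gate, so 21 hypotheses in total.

Fault-free: N1=0, N2=0, N3=1, N4=0, N5=1, N6=1, N7=0 → 0. Observed 1.
  N1: none of the 3 fault types match ✗
  N2: none of the 3 fault types match ✗
  N3: none of the 3 fault types match ✗
  N4: none of the 3 fault types match ✗
  N5: none of the 3 fault types match ✗
  N6: stuck-at-0, inverted output ✓; others ✗
  N7: stuck-at-1, inverted output ✓; others ✗
Consistent faults: {N6 stuck-at-0, N6 inverted output, N7 stuck-at-1, N7 inverted output} — 4 in all.

4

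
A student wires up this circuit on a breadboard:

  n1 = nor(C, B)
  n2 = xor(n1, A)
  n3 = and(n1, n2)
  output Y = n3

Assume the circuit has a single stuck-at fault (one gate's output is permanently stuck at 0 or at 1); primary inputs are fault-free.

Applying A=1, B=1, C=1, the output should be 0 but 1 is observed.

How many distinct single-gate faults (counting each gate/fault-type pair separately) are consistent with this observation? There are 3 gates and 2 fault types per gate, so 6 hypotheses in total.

1

Fault-free: n1=0, n2=1, n3=0 → 0. Observed 1.
  n1 stuck-at-0: output 0 ✗
  n1 stuck-at-1: output 0 ✗
  n2 stuck-at-0: output 0 ✗
  n2 stuck-at-1: output 0 ✗
  n3 stuck-at-0: output 0 ✗
  n3 stuck-at-1: output 1 ✓
Consistent faults: {n3 stuck-at-1} — 1 in all.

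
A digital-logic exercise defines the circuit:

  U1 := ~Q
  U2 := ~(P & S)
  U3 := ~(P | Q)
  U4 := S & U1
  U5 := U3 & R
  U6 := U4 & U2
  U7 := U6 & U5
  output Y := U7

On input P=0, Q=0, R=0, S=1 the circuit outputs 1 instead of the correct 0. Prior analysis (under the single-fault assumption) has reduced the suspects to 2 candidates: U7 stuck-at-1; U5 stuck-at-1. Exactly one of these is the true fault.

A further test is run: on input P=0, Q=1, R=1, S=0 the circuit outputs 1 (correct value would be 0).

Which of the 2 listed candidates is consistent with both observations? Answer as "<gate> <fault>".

U7 stuck-at-1

Evaluate each candidate on input P=0, Q=1, R=1, S=0:
  U7 stuck-at-1: U1=0, U2=1, U3=0, U4=0, U5=0, U6=0, U7=1 [stuck-at-1] → 1 — matches
  U5 stuck-at-1: U1=0, U2=1, U3=0, U4=0, U5=1 [stuck-at-1], U6=0, U7=0 → 0 — eliminated
Only U7 stuck-at-1 reproduces the observed 1.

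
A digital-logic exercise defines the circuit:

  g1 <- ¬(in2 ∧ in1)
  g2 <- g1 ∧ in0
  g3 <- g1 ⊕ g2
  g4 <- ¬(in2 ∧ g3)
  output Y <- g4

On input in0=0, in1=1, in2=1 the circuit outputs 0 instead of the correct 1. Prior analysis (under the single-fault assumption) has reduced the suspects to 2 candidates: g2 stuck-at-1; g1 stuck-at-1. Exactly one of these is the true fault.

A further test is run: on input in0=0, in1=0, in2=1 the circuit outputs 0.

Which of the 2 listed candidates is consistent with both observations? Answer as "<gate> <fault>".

Evaluate each candidate on input in0=0, in1=0, in2=1:
  g2 stuck-at-1: g1=1, g2=1 [stuck-at-1], g3=0, g4=1 → 1 — eliminated
  g1 stuck-at-1: g1=1 [stuck-at-1], g2=0, g3=1, g4=0 → 0 — matches
Only g1 stuck-at-1 reproduces the observed 0.

g1 stuck-at-1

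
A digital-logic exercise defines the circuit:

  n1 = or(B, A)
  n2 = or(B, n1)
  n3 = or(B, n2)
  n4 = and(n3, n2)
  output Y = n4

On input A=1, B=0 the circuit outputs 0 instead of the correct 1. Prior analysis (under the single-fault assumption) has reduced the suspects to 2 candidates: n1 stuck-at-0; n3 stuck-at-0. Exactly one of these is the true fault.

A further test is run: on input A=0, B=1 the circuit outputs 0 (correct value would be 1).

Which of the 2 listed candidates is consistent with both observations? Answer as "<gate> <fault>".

Evaluate each candidate on input A=0, B=1:
  n1 stuck-at-0: n1=0 [stuck-at-0], n2=1, n3=1, n4=1 → 1 — eliminated
  n3 stuck-at-0: n1=1, n2=1, n3=0 [stuck-at-0], n4=0 → 0 — matches
Only n3 stuck-at-0 reproduces the observed 0.

n3 stuck-at-0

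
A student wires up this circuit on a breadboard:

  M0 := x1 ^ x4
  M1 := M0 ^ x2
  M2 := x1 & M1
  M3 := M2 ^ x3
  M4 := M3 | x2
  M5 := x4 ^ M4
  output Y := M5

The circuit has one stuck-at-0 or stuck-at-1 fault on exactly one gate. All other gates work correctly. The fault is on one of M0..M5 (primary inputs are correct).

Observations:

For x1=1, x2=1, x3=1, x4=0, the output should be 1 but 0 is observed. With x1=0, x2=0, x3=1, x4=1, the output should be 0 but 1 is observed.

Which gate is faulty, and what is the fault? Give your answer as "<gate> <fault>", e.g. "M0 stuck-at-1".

M4 stuck-at-0

Fault-free values for test 1 (x1=1, x2=1, x3=1, x4=0): M0=1, M1=0, M2=0, M3=1, M4=1, M5=1, giving Y=1. Observed 0.
Test 1: faults giving observed 0 are {M4 stuck-at-0, M5 stuck-at-0}.
Test 2 (x1=0, x2=0, x3=1, x4=1): fault-free M0=1, M1=1, M2=0, M3=1, M4=1, M5=0 → 0; observed 1. Eliminates M5 stuck-at-0.
Only M4 stuck-at-0 is consistent with every test.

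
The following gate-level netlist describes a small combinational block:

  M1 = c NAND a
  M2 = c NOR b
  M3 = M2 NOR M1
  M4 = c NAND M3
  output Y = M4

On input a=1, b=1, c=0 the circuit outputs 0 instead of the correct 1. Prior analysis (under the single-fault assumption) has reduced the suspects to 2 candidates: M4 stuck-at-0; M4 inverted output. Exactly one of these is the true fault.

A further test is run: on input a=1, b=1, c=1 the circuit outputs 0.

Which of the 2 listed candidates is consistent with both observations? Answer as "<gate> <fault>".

M4 stuck-at-0

Evaluate each candidate on input a=1, b=1, c=1:
  M4 stuck-at-0: M1=0, M2=0, M3=1, M4=0 [stuck-at-0] → 0 — matches
  M4 inverted output: M1=0, M2=0, M3=1, M4=1 [inverted output] → 1 — eliminated
Only M4 stuck-at-0 reproduces the observed 0.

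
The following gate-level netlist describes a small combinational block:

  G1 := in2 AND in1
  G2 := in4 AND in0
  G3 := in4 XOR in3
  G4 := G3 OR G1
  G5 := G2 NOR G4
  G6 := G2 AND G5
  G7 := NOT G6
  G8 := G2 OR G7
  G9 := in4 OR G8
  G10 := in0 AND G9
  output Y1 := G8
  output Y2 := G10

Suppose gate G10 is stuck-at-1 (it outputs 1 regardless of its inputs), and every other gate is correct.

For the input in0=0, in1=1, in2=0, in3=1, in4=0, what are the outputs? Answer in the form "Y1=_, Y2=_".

Propagate with G10 forced: G1=0, G2=0, G3=1, G4=1, G5=0, G6=0, G7=1, G8=1, G9=1, G10=1 [stuck-at-1].
So the outputs are Y1=1, Y2=1. (Without the fault they would be Y1=1, Y2=0.)

Y1=1, Y2=1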